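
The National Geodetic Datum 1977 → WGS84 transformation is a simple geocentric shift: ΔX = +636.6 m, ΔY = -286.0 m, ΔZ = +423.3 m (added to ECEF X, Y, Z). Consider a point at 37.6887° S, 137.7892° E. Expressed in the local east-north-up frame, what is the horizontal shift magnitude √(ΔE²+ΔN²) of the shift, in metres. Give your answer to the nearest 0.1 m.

227.2 m

The local east axis at (φ, λ) is (−sin λ, cos λ, 0), so ΔE = −sin(137.7892°)·636.6 + cos(137.7892°)·(-286.0) = -215.87 m.
The local north axis is (−sin φ cos λ, −sin φ sin λ, cos φ), giving ΔN = -288.271 − 117.476 + 334.976 = -70.77 m.
Horizontal magnitude = √(ΔE² + ΔN²) = √((-215.87)² + (-70.77)²) = 227.18 m.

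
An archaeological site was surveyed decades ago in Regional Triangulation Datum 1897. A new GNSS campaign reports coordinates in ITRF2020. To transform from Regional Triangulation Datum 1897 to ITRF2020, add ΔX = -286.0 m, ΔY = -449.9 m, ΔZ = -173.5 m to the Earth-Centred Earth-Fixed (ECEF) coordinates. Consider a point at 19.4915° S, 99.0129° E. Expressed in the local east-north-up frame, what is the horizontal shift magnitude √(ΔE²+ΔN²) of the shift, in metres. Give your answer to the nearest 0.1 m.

At φ = -19.4915°, λ = 99.0129°: sin φ = -0.333667, cos φ = 0.942691, sin λ = 0.987653, cos λ = -0.156657.
ΔE = −sin λ·ΔX + cos λ·ΔY = −(0.987653)·(-286.0) + (-0.156657)·(-449.9) = 352.95 m.
ΔN = −sin φ cos λ·ΔX − sin φ sin λ·ΔY + cos φ·ΔZ = −(-0.333667)(-0.156657)(-286.0) − (-0.333667)(0.987653)(-449.9) + (0.942691)(-173.5) = -296.87 m.
Horizontal magnitude = √(ΔE² + ΔN²) = √(352.95² + (-296.87)²) = 461.20 m.

461.2 m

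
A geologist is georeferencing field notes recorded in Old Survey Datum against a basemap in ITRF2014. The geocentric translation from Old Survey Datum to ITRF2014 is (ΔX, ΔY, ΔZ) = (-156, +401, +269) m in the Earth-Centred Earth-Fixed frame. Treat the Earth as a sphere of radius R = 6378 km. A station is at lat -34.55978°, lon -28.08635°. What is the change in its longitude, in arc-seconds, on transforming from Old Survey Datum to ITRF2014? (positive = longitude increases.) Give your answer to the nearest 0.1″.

sin φ = -0.567266, cos φ = 0.823535, sin λ = -0.470802, cos λ = 0.882239.
East component: ΔE = −sin λ·ΔX + cos λ·ΔY = −(-0.470802)(-156) + (0.882239)(401) = 280.33 m.
1° of latitude spans πR/180 = 111317 m; at latitude φ, 1° of longitude spans that × cos φ = 91673.5 m, so Δλ = 280.33 / 91673.5 × 3600 = 11.009″.

Δλ = 11.0″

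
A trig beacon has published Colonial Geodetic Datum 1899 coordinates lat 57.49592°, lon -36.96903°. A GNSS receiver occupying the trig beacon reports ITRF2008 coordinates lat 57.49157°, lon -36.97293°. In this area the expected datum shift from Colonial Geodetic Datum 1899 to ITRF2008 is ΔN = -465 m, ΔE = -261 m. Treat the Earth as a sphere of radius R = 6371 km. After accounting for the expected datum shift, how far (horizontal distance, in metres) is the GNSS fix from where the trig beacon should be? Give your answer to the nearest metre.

Observed coordinate differences: Δφ = -0.00435°, Δλ = -0.00390°.
Converting to metres (1° lat = 111195 m, cos φ = 0.537360): observed ΔN = -483.7 m, observed ΔE = -233.0 m.
Subtracting the expected shift leaves a residual of -483.7 − (-465) = -18.7 m north and -233.0 − (-261) = 28.0 m east.
Residual distance = √((-18.7)² + 28.0²) = 33.6 m.

34 m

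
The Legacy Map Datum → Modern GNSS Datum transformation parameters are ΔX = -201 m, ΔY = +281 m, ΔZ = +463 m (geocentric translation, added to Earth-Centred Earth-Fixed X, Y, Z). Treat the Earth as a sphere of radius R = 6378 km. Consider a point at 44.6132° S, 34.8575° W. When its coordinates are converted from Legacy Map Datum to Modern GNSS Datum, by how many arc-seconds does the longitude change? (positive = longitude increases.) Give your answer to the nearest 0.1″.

sin φ = -0.702317, cos φ = 0.711864, sin λ = -0.571537, cos λ = 0.820576.
East component: ΔE = −sin λ·ΔX + cos λ·ΔY = −(-0.571537)(-201) + (0.820576)(281) = 115.70 m.
1° of latitude spans πR/180 = 111317 m; at latitude φ, 1° of longitude spans that × cos φ = 79242.7 m, so Δλ = 115.70 / 79242.7 × 3600 = 5.256″.

Δλ = 5.3″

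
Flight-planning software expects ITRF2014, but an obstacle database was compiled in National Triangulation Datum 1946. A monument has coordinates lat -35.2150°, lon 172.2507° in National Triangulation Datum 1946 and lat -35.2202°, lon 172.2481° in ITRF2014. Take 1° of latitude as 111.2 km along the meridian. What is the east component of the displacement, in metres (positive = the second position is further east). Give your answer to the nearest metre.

Δφ = -35.2202° − -35.2150° = -0.0052°; Δλ = 172.2481° − 172.2507° = -0.0026°.
ΔN = Δφ × 111200 = -578.2 m; ΔE = Δλ × 111200 × cos(-35.2150°) = -0.0026 × 111200 × 0.816994 = -236.2 m.

ΔE = -236 m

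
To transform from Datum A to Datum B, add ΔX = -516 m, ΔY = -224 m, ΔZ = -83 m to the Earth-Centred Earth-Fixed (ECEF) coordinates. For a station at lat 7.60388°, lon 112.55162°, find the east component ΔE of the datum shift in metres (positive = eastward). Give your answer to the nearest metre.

The local east axis at (φ, λ) is (−sin λ, cos λ, 0), so ΔE = −sin(112.55162°)·(-516) + cos(112.55162°)·(-224) = 562.45 m.

ΔE = 562 m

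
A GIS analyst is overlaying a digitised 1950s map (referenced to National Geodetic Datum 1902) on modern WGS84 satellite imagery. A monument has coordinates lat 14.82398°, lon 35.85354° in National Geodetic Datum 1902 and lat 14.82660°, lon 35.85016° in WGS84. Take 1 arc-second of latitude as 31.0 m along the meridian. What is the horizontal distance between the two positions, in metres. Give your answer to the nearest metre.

Δφ = 14.82660° − 14.82398° = +0.00262°; Δλ = 35.85016° − 35.85354° = -0.00338°.
1° of latitude = 3600 × 31.00 = 111600 m.
ΔN = Δφ × 111600 = 292.4 m; ΔE = Δλ × 111600 × cos(14.82398°) = -0.00338 × 111600 × 0.966716 = -364.7 m.
Distance = √(ΔE² + ΔN²) = √((-364.7)² + 292.4²) = 467.4 m.

467 m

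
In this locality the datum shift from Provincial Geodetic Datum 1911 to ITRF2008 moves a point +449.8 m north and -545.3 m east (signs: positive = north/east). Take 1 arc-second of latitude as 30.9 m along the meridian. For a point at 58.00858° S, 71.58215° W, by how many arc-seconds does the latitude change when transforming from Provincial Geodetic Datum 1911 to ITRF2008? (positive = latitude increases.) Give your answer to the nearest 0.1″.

1″ of latitude = 30.90 m, so Δφ = 449.8 / 30.90 = 14.557″.

Δφ = 14.6″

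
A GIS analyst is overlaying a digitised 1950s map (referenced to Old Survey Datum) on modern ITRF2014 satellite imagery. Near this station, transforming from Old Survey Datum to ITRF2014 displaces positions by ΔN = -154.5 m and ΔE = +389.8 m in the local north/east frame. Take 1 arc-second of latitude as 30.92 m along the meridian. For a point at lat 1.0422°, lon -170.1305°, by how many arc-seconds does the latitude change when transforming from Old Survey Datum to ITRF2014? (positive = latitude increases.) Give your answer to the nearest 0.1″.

1″ of latitude = 30.92 m, so Δφ = -154.5 / 30.92 = -4.997″.

Δφ = -5.0″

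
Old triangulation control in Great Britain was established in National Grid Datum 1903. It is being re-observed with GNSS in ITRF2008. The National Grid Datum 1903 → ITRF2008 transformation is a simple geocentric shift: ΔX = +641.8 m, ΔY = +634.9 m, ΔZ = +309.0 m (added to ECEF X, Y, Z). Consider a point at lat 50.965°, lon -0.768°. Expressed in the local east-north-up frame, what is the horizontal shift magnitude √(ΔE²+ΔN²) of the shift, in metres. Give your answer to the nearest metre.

At φ = 50.965°, λ = -0.768°: sin φ = 0.776761, cos φ = 0.629795, sin λ = -0.013404, cos λ = 0.999910.
ΔE = −sin λ·ΔX + cos λ·ΔY = −(-0.013404)·(641.8) + (0.999910)·(634.9) = 643.45 m.
ΔN = −sin φ cos λ·ΔX − sin φ sin λ·ΔY + cos φ·ΔZ = −(0.776761)(0.999910)(641.8) − (0.776761)(-0.013404)(634.9) + (0.629795)(309.0) = -297.26 m.
Horizontal magnitude = √(ΔE² + ΔN²) = √(643.45² + (-297.26)²) = 708.79 m.

709 m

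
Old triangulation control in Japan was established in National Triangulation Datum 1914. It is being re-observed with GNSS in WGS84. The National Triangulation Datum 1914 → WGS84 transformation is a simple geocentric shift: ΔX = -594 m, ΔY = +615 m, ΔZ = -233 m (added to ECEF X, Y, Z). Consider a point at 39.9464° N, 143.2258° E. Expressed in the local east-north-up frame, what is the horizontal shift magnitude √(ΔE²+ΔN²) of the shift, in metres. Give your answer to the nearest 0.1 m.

733.4 m

The local east axis at (φ, λ) is (−sin λ, cos λ, 0), so ΔE = −sin(143.2258°)·(-594) + cos(143.2258°)·615 = -137.01 m.
The local north axis is (−sin φ cos λ, −sin φ sin λ, cos φ), giving ΔN = -305.494 − 236.396 − 178.628 = -720.52 m.
Horizontal magnitude = √(ΔE² + ΔN²) = √((-137.01)² + (-720.52)²) = 733.43 m.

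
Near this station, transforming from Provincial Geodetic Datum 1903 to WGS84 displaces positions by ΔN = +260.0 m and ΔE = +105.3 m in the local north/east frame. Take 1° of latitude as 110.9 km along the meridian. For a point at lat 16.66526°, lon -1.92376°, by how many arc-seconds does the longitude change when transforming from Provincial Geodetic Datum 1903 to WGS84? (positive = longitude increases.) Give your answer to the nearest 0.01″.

At latitude 16.66526°, cos φ = 0.957997.
1° of longitude at this latitude = 110.9 × cos φ = 106.24 km, so Δλ = 105.3 / 106241.8 = 0.0009911° = 3.568″.

Δλ = 3.57″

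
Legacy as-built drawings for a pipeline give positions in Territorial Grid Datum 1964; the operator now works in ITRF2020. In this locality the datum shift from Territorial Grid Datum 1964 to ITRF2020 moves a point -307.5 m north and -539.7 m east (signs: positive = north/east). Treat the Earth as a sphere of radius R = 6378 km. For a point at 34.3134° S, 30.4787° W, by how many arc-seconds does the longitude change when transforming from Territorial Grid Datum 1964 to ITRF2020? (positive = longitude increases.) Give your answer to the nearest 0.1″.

At latitude -34.3134°, cos φ = 0.825966.
One radian of longitude at latitude φ spans R cos φ, so Δλ = ΔE / (R cos φ) = -539.7 / (6378000 × 0.825966) = -1.0245e-04 rad = -21.132″.

Δλ = -21.1″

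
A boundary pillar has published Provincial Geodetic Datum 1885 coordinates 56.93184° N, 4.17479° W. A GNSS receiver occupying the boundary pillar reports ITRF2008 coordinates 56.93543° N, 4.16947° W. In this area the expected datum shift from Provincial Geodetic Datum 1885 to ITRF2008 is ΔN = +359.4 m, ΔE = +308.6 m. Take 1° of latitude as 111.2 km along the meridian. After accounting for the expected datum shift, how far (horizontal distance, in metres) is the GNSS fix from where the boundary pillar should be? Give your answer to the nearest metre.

42 m

Observed coordinate differences: Δφ = +0.00359°, Δλ = +0.00532°.
Converting to metres (1° lat = 111200 m, cos φ = 0.545636): observed ΔN = 399.2 m, observed ΔE = 322.8 m.
Subtracting the expected shift leaves a residual of 399.2 − (359.4) = 39.8 m north and 322.8 − (308.6) = 14.2 m east.
Residual distance = √(39.8² + 14.2²) = 42.3 m.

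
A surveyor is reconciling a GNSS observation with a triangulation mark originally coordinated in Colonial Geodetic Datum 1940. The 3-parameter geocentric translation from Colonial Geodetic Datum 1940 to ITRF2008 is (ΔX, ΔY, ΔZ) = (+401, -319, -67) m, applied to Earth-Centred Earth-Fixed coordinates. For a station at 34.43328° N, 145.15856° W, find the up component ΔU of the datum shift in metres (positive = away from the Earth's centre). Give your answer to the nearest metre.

At φ = 34.43328°, λ = -145.15856°: sin φ = 0.565446, cos φ = 0.824785, sin λ = -0.571307, cos λ = -0.820736.
ΔU = cos φ cos λ·ΔX + cos φ sin λ·ΔY + sin φ·ΔZ = (0.824785)(-0.820736)(401) + (0.824785)(-0.571307)(-319) + (0.565446)(-67) = -159.02 m.

ΔU = -159 m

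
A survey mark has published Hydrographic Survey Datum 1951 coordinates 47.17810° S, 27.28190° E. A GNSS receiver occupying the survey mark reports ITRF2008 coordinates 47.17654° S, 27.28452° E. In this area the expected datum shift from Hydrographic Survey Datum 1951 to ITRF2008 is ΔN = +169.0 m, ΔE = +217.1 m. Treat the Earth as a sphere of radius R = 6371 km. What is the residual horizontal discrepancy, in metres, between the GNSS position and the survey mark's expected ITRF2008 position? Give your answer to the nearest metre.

Observed coordinate differences: Δφ = +0.00156°, Δλ = +0.00262°.
Converting to metres (1° lat = 111195 m, cos φ = 0.679722): observed ΔN = 173.5 m, observed ΔE = 198.0 m.
Subtracting the expected shift leaves a residual of 173.5 − (169.0) = 4.5 m north and 198.0 − (217.1) = -19.1 m east.
Residual distance = √(4.5² + (-19.1)²) = 19.6 m.

20 m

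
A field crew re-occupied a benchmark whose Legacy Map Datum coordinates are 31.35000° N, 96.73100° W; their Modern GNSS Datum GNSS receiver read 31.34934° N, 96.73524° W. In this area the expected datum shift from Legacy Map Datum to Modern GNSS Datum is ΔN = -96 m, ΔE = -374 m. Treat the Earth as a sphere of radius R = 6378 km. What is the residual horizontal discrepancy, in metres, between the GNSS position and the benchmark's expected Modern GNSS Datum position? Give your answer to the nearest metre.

Observed coordinate differences: Δφ = -0.00066°, Δλ = -0.00424°.
Converting to metres (1° lat = 111317 m, cos φ = 0.854005): observed ΔN = -73.5 m, observed ΔE = -403.1 m.
Subtracting the expected shift leaves a residual of -73.5 − (-96) = 22.5 m north and -403.1 − (-374) = -29.1 m east.
Residual distance = √(22.5² + (-29.1)²) = 36.8 m.

37 m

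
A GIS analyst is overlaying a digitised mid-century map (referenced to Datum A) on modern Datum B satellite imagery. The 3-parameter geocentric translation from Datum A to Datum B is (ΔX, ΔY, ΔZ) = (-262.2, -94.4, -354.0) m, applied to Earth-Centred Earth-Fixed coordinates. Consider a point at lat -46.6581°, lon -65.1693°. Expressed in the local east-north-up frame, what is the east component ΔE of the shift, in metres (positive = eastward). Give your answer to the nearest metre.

ΔE = -278 m

The local east axis at (φ, λ) is (−sin λ, cos λ, 0), so ΔE = −sin(-65.1693°)·(-262.2) + cos(-65.1693°)·(-94.4) = -277.60 m.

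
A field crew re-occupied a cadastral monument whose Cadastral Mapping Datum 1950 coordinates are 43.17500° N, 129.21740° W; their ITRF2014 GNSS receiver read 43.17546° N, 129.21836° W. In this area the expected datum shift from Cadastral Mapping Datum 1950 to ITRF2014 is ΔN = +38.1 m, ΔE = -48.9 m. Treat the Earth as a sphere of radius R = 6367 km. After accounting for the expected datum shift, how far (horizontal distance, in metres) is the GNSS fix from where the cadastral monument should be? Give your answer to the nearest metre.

Observed coordinate differences: Δφ = +0.00046°, Δλ = -0.00096°.
Converting to metres (1° lat = 111125 m, cos φ = 0.729267): observed ΔN = 51.1 m, observed ΔE = -77.8 m.
Subtracting the expected shift leaves a residual of 51.1 − (38.1) = 13.0 m north and -77.8 − (-48.9) = -28.9 m east.
Residual distance = √(13.0² + (-28.9)²) = 31.7 m.

32 m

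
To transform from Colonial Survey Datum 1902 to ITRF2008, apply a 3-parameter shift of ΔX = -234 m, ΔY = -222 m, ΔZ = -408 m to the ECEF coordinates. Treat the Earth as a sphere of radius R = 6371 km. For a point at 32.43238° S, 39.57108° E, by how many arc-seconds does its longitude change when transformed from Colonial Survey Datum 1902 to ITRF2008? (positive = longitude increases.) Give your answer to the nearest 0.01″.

Δλ = -0.85″

sin φ = -0.536304, cos φ = 0.844025, sin λ = 0.637035, cos λ = 0.770835.
East component: ΔE = −sin λ·ΔX + cos λ·ΔY = −(0.637035)(-234) + (0.770835)(-222) = -22.06 m.
1° of latitude spans πR/180 = 111195 m; at latitude φ, 1° of longitude spans that × cos φ = 93851.3 m, so Δλ = -22.06 / 93851.3 × 3600 = -0.846″.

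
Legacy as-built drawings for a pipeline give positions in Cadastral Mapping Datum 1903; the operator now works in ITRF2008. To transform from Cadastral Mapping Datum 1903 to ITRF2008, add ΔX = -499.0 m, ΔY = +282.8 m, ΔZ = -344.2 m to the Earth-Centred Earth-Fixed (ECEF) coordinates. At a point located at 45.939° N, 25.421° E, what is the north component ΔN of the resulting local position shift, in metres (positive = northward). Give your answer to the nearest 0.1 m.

ΔN = -2.7 m

The local north axis is (−sin φ cos λ, −sin φ sin λ, cos φ), giving ΔN = 323.863 − 87.235 − 239.365 = -2.74 m.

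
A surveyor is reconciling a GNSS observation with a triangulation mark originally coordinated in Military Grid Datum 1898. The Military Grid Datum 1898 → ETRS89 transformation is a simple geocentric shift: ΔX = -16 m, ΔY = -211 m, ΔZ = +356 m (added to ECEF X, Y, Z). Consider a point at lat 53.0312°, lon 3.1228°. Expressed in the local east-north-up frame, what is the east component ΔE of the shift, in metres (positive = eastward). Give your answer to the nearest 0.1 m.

The local east axis at (φ, λ) is (−sin λ, cos λ, 0), so ΔE = −sin(3.1228°)·(-16) + cos(3.1228°)·(-211) = -209.82 m.

ΔE = -209.8 m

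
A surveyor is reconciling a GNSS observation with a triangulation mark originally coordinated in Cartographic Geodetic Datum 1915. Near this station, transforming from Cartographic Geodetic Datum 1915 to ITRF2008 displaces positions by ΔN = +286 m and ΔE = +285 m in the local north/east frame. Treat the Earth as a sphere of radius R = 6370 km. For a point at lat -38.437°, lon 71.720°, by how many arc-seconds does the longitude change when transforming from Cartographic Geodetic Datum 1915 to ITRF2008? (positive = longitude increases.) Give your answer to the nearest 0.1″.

Δλ = 11.8″

At latitude -38.437°, cos φ = 0.783292.
One radian of longitude at latitude φ spans R cos φ, so Δλ = ΔE / (R cos φ) = 285.0 / (6370000 × 0.783292) = 5.7119e-05 rad = 11.782″.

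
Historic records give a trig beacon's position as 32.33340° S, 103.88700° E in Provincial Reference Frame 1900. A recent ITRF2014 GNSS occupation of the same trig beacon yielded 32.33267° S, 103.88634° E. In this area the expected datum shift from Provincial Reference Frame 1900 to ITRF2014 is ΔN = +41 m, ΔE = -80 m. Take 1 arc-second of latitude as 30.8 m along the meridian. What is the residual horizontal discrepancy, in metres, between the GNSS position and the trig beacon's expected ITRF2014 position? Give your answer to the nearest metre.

Observed coordinate differences: Δφ = +0.00073°, Δλ = -0.00066°.
Converting to metres (1° lat = 110880 m, cos φ = 0.844950): observed ΔN = 80.9 m, observed ΔE = -61.8 m.
Subtracting the expected shift leaves a residual of 80.9 − (41) = 39.9 m north and -61.8 − (-80) = 18.2 m east.
Residual distance = √(39.9² + 18.2²) = 43.9 m.

44 m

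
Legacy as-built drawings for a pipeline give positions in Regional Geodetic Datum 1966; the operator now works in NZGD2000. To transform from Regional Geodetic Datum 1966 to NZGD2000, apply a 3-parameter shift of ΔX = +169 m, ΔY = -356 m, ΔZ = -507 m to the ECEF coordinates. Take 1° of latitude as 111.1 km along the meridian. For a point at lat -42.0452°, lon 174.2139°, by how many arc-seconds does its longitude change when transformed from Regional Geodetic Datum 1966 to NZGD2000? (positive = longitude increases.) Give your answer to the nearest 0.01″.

Δλ = 14.71″

sin φ = -0.669717, cos φ = 0.742617, sin λ = 0.100815, cos λ = -0.994905.
East component: ΔE = −sin λ·ΔX + cos λ·ΔY = −(0.100815)(169) + (-0.994905)(-356) = 337.15 m.
1° of latitude spans 111100 m; at latitude φ, 1° of longitude spans that × cos φ = 82504.7 m, so Δλ = 337.15 / 82504.7 × 3600 = 14.711″.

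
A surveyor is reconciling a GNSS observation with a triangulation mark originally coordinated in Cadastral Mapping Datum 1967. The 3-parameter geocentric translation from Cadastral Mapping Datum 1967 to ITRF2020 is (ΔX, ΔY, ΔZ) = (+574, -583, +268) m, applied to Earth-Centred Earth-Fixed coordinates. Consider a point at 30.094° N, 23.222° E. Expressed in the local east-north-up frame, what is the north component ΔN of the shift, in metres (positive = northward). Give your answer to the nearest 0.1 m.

At φ = 30.094°, λ = 23.222°: sin φ = 0.501420, cos φ = 0.865204, sin λ = 0.394295, cos λ = 0.918984.
ΔN = −sin φ cos λ·ΔX − sin φ sin λ·ΔY + cos φ·ΔZ = −(0.501420)(0.918984)(574) − (0.501420)(0.394295)(-583) + (0.865204)(268) = 82.64 m.

ΔN = 82.6 m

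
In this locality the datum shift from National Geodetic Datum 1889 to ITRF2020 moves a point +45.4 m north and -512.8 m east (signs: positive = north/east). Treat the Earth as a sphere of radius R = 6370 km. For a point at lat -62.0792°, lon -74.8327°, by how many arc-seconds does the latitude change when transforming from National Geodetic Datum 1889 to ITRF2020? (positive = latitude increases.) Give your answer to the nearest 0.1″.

Δφ = 1.5″

On a sphere of radius R, 1 rad of latitude = R, so Δφ = ΔN / R = 45.4 / 6370000 = 7.1272e-06 rad = 1.470″.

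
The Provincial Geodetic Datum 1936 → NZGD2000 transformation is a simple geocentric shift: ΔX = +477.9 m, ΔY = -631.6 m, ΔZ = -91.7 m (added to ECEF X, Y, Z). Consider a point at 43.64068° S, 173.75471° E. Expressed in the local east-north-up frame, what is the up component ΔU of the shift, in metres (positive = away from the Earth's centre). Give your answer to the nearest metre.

ΔU = -330 m

The local up (radial) axis is (cos φ cos λ, cos φ sin λ, sin φ), giving ΔU = -343.795 − 49.723 + 63.285 = -330.23 m.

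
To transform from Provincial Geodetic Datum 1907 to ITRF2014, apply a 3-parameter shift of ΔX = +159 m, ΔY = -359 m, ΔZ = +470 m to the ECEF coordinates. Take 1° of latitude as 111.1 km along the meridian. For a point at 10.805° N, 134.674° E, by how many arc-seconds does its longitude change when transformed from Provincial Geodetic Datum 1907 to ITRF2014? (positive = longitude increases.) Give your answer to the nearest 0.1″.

Δλ = 4.6″

sin φ = 0.187467, cos φ = 0.982271, sin λ = 0.711119, cos λ = -0.703072.
East component: ΔE = −sin λ·ΔX + cos λ·ΔY = −(0.711119)(159) + (-0.703072)(-359) = 139.34 m.
1° of latitude spans 111100 m; at latitude φ, 1° of longitude spans that × cos φ = 109130.3 m, so Δλ = 139.34 / 109130.3 × 3600 = 4.596″.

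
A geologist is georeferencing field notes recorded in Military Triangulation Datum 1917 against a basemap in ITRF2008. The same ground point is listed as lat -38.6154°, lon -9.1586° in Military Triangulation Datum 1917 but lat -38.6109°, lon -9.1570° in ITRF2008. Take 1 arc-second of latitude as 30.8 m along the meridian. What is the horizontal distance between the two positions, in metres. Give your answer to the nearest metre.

518 m

Δφ = -38.6109° − -38.6154° = +0.0045°; Δλ = -9.1570° − -9.1586° = +0.0016°.
1° of latitude = 3600 × 30.80 = 110880 m.
ΔN = Δφ × 110880 = 499.0 m; ΔE = Δλ × 110880 × cos(-38.6154°) = +0.0016 × 110880 × 0.781353 = 138.6 m.
Distance = √(ΔE² + ΔN²) = √(138.6² + 499.0²) = 517.9 m.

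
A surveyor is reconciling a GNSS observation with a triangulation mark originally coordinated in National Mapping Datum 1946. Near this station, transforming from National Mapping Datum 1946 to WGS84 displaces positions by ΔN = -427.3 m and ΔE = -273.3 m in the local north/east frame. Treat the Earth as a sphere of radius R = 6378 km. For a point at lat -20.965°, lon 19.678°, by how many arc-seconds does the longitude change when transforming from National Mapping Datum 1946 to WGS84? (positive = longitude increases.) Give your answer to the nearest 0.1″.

Δλ = -9.5″

At latitude -20.965°, cos φ = 0.933799.
One radian of longitude at latitude φ spans R cos φ, so Δλ = ΔE / (R cos φ) = -273.3 / (6378000 × 0.933799) = -4.5888e-05 rad = -9.465″.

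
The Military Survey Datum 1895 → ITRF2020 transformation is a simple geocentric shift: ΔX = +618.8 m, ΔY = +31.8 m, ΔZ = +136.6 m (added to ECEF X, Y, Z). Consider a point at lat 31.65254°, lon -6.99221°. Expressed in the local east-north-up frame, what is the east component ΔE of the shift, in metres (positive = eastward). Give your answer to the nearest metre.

The local east axis at (φ, λ) is (−sin λ, cos λ, 0), so ΔE = −sin(-6.99221°)·618.8 + cos(-6.99221°)·31.8 = 106.89 m.

ΔE = 107 m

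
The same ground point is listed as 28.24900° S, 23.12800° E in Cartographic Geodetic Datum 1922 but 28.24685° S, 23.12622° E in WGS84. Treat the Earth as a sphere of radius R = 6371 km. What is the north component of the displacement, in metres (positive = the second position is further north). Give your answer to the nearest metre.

ΔN = 239 m

Δφ = -28.24685° − -28.24900° = +0.00215°; Δλ = 23.12622° − 23.12800° = -0.00178°.
1° along a meridian = πR/180 = 111195 m.
ΔN = Δφ × 111195 = 239.1 m; ΔE = Δλ × 111195 × cos(-28.24900°) = -0.00178 × 111195 × 0.880899 = -174.4 m.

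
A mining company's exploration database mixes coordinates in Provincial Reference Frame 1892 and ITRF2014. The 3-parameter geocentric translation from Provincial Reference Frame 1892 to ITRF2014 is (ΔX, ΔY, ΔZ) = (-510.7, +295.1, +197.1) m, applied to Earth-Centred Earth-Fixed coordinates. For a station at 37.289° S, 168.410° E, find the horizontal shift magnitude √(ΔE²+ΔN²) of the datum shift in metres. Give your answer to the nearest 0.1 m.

529.7 m

The local east axis at (φ, λ) is (−sin λ, cos λ, 0), so ΔE = −sin(168.410°)·(-510.7) + cos(168.410°)·295.1 = -186.48 m.
The local north axis is (−sin φ cos λ, −sin φ sin λ, cos φ), giving ΔN = 303.092 + 35.919 + 156.811 = 495.82 m.
Horizontal magnitude = √(ΔE² + ΔN²) = √((-186.48)² + 495.82²) = 529.73 m.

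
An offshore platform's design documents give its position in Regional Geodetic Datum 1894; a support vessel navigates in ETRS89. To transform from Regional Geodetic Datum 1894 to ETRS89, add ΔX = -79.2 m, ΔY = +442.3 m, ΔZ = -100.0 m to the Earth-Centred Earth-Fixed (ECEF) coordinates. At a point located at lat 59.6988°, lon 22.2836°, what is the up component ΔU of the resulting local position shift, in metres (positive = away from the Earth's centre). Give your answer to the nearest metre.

ΔU = -39 m

At φ = 59.6988°, λ = 22.2836°: sin φ = 0.863385, cos φ = 0.504546, sin λ = 0.379191, cos λ = 0.925318.
ΔU = cos φ cos λ·ΔX + cos φ sin λ·ΔY + sin φ·ΔZ = (0.504546)(0.925318)(-79.2) + (0.504546)(0.379191)(442.3) + (0.863385)(-100.0) = -38.69 m.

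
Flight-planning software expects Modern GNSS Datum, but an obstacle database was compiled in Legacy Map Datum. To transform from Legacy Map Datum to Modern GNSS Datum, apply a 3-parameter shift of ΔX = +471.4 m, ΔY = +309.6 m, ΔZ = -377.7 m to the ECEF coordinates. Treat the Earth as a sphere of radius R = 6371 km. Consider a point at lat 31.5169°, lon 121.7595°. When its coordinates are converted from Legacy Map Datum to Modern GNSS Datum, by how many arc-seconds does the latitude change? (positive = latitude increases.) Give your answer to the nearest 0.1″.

Δφ = -10.7″

sin φ = 0.522750, cos φ = 0.852486, sin λ = 0.850265, cos λ = -0.526355.
North component: ΔN = −sin φ cos λ·ΔX − sin φ sin λ·ΔY + cos φ·ΔZ = −(0.522750)(-0.526355)(471.4) − (0.522750)(0.850265)(309.6) + (0.852486)(-377.7) = -329.89 m.
1° of latitude spans πR/180 = 111195 m, so Δφ = -329.89 / 111195 × 3600 = -10.680″.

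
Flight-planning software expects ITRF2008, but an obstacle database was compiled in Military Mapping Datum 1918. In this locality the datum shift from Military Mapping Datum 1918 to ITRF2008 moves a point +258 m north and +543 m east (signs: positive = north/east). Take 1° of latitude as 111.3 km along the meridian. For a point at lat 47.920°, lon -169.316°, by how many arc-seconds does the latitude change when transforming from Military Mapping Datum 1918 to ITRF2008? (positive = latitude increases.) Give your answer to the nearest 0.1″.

Δφ = 8.3″

1° of latitude = 111.3 km, so Δφ = 258.0 / 111300 = 0.0023181° = 8.345″.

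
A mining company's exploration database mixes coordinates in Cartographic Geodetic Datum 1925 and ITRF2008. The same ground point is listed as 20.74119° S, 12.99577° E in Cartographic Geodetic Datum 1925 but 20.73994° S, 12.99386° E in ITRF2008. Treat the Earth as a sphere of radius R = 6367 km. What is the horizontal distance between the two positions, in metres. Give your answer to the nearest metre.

Δφ = -20.73994° − -20.74119° = +0.00125°; Δλ = 12.99386° − 12.99577° = -0.00191°.
1° along a meridian = πR/180 = 111125 m.
ΔN = Δφ × 111125 = 138.9 m; ΔE = Δλ × 111125 × cos(-20.74119°) = -0.00191 × 111125 × 0.935190 = -198.5 m.
Distance = √(ΔE² + ΔN²) = √((-198.5)² + 138.9²) = 242.3 m.

242 m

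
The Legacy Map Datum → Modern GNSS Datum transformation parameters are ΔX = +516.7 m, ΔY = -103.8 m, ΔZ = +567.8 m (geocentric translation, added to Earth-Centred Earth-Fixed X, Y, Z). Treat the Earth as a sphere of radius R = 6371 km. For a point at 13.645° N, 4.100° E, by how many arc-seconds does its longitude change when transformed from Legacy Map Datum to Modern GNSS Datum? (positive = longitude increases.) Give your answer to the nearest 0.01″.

Δλ = -4.68″

sin φ = 0.235905, cos φ = 0.971776, sin λ = 0.071497, cos λ = 0.997441.
East component: ΔE = −sin λ·ΔX + cos λ·ΔY = −(0.071497)(516.7) + (0.997441)(-103.8) = -140.48 m.
1° of latitude spans πR/180 = 111195 m; at latitude φ, 1° of longitude spans that × cos φ = 108056.6 m, so Δλ = -140.48 / 108056.6 × 3600 = -4.680″.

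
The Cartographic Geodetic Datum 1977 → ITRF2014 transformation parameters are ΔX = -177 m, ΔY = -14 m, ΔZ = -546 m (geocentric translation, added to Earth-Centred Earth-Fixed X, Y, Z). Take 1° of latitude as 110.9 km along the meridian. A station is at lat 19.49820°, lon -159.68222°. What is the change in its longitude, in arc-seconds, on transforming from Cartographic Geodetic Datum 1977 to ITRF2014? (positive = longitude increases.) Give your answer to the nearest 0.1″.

Δλ = -1.7″

sin φ = 0.333777, cos φ = 0.942652, sin λ = -0.347227, cos λ = -0.937781.
East component: ΔE = −sin λ·ΔX + cos λ·ΔY = −(-0.347227)(-177) + (-0.937781)(-14) = -48.33 m.
1° of latitude spans 110900 m; at latitude φ, 1° of longitude spans that × cos φ = 104540.1 m, so Δλ = -48.33 / 104540.1 × 3600 = -1.664″.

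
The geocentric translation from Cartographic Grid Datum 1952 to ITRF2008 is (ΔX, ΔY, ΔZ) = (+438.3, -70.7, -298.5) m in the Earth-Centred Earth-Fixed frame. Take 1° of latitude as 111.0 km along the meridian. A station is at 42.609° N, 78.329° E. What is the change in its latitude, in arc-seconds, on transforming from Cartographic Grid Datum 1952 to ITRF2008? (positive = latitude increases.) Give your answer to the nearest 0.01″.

sin φ = 0.676992, cos φ = 0.735991, sin λ = 0.979325, cos λ = 0.202292.
North component: ΔN = −sin φ cos λ·ΔX − sin φ sin λ·ΔY + cos φ·ΔZ = −(0.676992)(0.202292)(438.3) − (0.676992)(0.979325)(-70.7) + (0.735991)(-298.5) = -232.84 m.
1° of latitude spans 111000 m, so Δφ = -232.84 / 111000 × 3600 = -7.552″.

Δφ = -7.55″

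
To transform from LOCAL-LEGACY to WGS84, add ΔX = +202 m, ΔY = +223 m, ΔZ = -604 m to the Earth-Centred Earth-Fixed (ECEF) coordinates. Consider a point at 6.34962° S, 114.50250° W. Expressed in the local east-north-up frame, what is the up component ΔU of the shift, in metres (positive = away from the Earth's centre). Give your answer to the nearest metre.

At φ = -6.34962°, λ = -114.50250°: sin φ = -0.110595, cos φ = 0.993866, sin λ = -0.909943, cos λ = -0.414733.
ΔU = cos φ cos λ·ΔX + cos φ sin λ·ΔY + sin φ·ΔZ = (0.993866)(-0.414733)(202) + (0.993866)(-0.909943)(223) + (-0.110595)(-604) = -218.14 m.

ΔU = -218 m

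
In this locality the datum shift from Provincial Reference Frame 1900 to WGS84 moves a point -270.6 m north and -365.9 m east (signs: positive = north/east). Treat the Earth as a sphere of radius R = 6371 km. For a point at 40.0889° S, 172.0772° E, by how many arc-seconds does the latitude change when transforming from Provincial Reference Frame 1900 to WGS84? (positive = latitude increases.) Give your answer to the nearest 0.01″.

On a sphere of radius R, 1 rad of latitude = R, so Δφ = ΔN / R = -270.6 / 6371000 = -4.2474e-05 rad = -8.761″.

Δφ = -8.76″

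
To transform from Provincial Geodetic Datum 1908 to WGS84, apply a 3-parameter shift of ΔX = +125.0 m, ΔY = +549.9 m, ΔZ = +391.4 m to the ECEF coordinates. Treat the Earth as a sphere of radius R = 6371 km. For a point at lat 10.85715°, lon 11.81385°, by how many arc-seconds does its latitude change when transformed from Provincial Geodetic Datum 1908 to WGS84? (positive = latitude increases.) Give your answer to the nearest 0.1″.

sin φ = 0.188361, cos φ = 0.982100, sin λ = 0.204733, cos λ = 0.978818.
North component: ΔN = −sin φ cos λ·ΔX − sin φ sin λ·ΔY + cos φ·ΔZ = −(0.188361)(0.978818)(125.0) − (0.188361)(0.204733)(549.9) + (0.982100)(391.4) = 340.14 m.
1° of latitude spans πR/180 = 111195 m, so Δφ = 340.14 / 111195 × 3600 = 11.012″.

Δφ = 11.0″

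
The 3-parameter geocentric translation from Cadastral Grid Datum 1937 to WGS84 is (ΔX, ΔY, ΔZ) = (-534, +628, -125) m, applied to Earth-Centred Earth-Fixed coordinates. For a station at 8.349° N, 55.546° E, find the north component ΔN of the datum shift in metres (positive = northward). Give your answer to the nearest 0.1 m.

ΔN = -155.0 m

At φ = 8.349°, λ = 55.546°: sin φ = 0.145202, cos φ = 0.989402, sin λ = 0.824581, cos λ = 0.565744.
ΔN = −sin φ cos λ·ΔX − sin φ sin λ·ΔY + cos φ·ΔZ = −(0.145202)(0.565744)(-534) − (0.145202)(0.824581)(628) + (0.989402)(-125) = -155.00 m.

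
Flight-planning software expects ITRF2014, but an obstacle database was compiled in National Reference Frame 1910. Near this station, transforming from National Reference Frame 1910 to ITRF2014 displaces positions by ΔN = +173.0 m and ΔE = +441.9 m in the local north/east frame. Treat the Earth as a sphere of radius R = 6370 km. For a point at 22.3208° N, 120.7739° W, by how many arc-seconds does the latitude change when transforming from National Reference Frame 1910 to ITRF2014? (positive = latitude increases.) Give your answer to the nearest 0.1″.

Δφ = 5.6″

On a sphere of radius R, 1 rad of latitude = R, so Δφ = ΔN / R = 173.0 / 6370000 = 2.7159e-05 rad = 5.602″.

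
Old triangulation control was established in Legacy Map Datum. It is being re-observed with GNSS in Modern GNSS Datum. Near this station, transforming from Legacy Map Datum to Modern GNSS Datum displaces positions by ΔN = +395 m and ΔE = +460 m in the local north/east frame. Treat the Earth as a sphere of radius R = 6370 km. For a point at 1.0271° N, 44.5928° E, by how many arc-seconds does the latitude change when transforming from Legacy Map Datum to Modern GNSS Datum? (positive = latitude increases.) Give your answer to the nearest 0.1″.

On a sphere of radius R, 1 rad of latitude = R, so Δφ = ΔN / R = 395.0 / 6370000 = 6.2009e-05 rad = 12.790″.

Δφ = 12.8″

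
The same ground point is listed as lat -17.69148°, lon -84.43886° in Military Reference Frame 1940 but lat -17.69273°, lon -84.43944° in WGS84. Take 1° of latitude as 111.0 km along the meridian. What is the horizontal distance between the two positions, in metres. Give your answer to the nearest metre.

152 m

Δφ = -17.69273° − -17.69148° = -0.00125°; Δλ = -84.43944° − -84.43886° = -0.00058°.
ΔN = Δφ × 111000 = -138.8 m; ΔE = Δλ × 111000 × cos(-17.69148°) = -0.00058 × 111000 × 0.952707 = -61.3 m.
Distance = √(ΔE² + ΔN²) = √((-61.3)² + (-138.8)²) = 151.7 m.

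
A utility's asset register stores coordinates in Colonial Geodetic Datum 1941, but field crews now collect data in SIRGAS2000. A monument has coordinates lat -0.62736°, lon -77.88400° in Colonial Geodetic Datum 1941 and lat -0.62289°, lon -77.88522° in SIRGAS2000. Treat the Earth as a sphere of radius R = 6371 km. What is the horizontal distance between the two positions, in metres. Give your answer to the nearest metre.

Δφ = -0.62289° − -0.62736° = +0.00447°; Δλ = -77.88522° − -77.88400° = -0.00122°.
1° along a meridian = πR/180 = 111195 m.
ΔN = Δφ × 111195 = 497.0 m; ΔE = Δλ × 111195 × cos(-0.62736°) = -0.00122 × 111195 × 0.999940 = -135.6 m.
Distance = √(ΔE² + ΔN²) = √((-135.6)² + 497.0²) = 515.2 m.

515 m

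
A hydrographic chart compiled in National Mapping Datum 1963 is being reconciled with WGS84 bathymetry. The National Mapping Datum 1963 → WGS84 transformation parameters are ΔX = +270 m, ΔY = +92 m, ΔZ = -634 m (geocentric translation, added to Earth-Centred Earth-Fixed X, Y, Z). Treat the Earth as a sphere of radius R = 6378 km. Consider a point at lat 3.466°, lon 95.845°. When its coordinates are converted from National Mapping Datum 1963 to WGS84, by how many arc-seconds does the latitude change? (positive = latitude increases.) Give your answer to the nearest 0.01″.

sin φ = 0.060456, cos φ = 0.998171, sin λ = 0.994801, cos λ = -0.101838.
North component: ΔN = −sin φ cos λ·ΔX − sin φ sin λ·ΔY + cos φ·ΔZ = −(0.060456)(-0.101838)(270) − (0.060456)(0.994801)(92) + (0.998171)(-634) = -636.71 m.
1° of latitude spans πR/180 = 111317 m, so Δφ = -636.71 / 111317 × 3600 = -20.591″.

Δφ = -20.59″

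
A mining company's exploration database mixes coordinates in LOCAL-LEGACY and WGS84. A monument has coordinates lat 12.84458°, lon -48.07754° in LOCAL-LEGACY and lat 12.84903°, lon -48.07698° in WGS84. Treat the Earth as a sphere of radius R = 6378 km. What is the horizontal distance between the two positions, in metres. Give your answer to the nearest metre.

Δφ = 12.84903° − 12.84458° = +0.00445°; Δλ = -48.07698° − -48.07754° = +0.00056°.
1° along a meridian = πR/180 = 111317 m.
ΔN = Δφ × 111317 = 495.4 m; ΔE = Δλ × 111317 × cos(12.84458°) = +0.00056 × 111317 × 0.974977 = 60.8 m.
Distance = √(ΔE² + ΔN²) = √(60.8² + 495.4²) = 499.1 m.

499 m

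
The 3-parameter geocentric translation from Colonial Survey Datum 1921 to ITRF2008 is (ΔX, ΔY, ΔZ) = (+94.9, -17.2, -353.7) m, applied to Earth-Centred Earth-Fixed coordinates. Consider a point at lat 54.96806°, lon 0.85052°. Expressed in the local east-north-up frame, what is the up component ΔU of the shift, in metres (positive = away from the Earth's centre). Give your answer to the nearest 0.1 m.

At φ = 54.96806°, λ = 0.85052°: sin φ = 0.818832, cos φ = 0.574033, sin λ = 0.014844, cos λ = 0.999890.
ΔU = cos φ cos λ·ΔX + cos φ sin λ·ΔY + sin φ·ΔZ = (0.574033)(0.999890)(94.9) + (0.574033)(0.014844)(-17.2) + (0.818832)(-353.7) = -235.30 m.

ΔU = -235.3 m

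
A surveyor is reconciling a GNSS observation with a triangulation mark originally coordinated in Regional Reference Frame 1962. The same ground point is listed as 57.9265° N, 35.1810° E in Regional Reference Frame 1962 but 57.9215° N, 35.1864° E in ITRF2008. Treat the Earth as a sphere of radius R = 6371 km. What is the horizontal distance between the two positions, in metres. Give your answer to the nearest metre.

Δφ = 57.9215° − 57.9265° = -0.0050°; Δλ = 35.1864° − 35.1810° = +0.0054°.
1° along a meridian = πR/180 = 111195 m.
ΔN = Δφ × 111195 = -556.0 m; ΔE = Δλ × 111195 × cos(57.9265°) = +0.0054 × 111195 × 0.531007 = 318.8 m.
Distance = √(ΔE² + ΔN²) = √(318.8² + (-556.0)²) = 640.9 m.

641 m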